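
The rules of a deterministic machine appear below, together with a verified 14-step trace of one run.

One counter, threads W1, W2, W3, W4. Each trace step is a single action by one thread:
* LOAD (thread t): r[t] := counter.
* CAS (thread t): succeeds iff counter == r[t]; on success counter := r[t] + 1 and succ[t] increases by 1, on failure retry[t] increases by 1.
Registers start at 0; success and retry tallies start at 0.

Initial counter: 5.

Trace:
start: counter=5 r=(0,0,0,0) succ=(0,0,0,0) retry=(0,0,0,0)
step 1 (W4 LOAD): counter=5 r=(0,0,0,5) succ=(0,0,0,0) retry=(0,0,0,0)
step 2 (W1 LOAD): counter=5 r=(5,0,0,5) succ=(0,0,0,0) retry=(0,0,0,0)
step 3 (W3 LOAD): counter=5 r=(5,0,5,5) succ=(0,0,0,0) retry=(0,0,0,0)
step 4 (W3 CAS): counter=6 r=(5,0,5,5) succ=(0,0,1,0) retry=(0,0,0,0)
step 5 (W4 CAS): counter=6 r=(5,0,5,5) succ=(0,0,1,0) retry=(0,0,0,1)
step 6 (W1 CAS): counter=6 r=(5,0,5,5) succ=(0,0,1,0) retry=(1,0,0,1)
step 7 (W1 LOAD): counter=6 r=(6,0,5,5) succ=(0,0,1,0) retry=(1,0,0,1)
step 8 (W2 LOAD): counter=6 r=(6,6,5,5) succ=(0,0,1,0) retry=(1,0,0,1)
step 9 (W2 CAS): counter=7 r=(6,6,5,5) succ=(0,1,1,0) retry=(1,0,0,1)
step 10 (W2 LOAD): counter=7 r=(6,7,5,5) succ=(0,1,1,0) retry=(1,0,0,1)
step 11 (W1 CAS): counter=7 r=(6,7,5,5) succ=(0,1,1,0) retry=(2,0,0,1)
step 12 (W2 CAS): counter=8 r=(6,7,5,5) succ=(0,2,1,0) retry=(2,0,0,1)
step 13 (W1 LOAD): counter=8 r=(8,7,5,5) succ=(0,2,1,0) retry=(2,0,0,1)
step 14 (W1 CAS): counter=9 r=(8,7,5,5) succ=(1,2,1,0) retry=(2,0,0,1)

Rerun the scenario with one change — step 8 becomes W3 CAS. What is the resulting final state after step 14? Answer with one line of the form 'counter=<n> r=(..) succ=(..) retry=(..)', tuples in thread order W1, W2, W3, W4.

(re-executing from step 8 with the substitution; state before step 8: counter=6 r=(6,0,5,5) succ=(0,0,1,0) retry=(1,0,0,1))
step 8 (W3 CAS): counter=6 r=(6,0,5,5) succ=(0,0,1,0) retry=(1,0,1,1)
step 9 (W2 CAS): counter=6 r=(6,0,5,5) succ=(0,0,1,0) retry=(1,1,1,1)
step 10 (W2 LOAD): counter=6 r=(6,6,5,5) succ=(0,0,1,0) retry=(1,1,1,1)
step 11 (W1 CAS): counter=7 r=(6,6,5,5) succ=(1,0,1,0) retry=(1,1,1,1)
step 12 (W2 CAS): counter=7 r=(6,6,5,5) succ=(1,0,1,0) retry=(1,2,1,1)
step 13 (W1 LOAD): counter=7 r=(7,6,5,5) succ=(1,0,1,0) retry=(1,2,1,1)
step 14 (W1 CAS): counter=8 r=(7,6,5,5) succ=(2,0,1,0) retry=(1,2,1,1)

counter=8 r=(7,6,5,5) succ=(2,0,1,0) retry=(1,2,1,1)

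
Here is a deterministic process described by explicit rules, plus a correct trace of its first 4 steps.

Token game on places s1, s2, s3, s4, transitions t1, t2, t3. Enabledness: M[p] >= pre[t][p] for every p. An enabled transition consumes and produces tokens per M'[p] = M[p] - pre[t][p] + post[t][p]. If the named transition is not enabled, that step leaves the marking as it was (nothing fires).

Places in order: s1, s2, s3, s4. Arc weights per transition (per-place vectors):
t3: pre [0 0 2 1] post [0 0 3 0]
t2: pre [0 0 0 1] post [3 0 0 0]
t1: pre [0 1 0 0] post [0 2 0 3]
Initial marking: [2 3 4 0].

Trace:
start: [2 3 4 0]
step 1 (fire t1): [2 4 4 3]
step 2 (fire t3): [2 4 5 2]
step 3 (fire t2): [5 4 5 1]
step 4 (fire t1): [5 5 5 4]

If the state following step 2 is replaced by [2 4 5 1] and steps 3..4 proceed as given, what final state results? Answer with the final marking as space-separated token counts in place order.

state after step 2 := [2 4 5 1]
step 3 (fire t2): [5 4 5 0]
step 4 (fire t1): [5 5 5 3]

5 5 5 3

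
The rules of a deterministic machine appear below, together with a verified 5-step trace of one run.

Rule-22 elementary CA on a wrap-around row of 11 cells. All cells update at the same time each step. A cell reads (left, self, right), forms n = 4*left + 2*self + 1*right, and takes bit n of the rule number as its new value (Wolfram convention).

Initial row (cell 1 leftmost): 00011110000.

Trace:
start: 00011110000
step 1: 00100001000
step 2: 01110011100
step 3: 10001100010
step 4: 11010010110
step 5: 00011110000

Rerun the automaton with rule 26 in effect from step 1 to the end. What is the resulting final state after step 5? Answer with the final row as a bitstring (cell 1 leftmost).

00010001011

(re-executing steps 1..5 under rule 26; state before step 1: 00011110000)
step 1: 00110001000
step 2: 01101010100
step 3: 11000000010
step 4: 10100000100
step 5: 00010001011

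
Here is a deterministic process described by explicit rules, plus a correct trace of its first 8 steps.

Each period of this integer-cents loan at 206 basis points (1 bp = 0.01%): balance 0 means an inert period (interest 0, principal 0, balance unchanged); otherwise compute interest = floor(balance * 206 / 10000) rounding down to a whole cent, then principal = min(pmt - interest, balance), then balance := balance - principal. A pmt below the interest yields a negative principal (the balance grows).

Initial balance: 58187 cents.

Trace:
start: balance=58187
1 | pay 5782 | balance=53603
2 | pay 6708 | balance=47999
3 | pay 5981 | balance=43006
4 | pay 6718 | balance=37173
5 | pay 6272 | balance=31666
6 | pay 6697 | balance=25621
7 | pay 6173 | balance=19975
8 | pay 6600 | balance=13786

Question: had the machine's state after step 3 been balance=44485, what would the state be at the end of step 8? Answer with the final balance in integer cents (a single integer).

state after step 3 := balance=44485
4 | pay 6718 | balance=38683
5 | pay 6272 | balance=33207
6 | pay 6697 | balance=27194
7 | pay 6173 | balance=21581
8 | pay 6600 | balance=15425

15425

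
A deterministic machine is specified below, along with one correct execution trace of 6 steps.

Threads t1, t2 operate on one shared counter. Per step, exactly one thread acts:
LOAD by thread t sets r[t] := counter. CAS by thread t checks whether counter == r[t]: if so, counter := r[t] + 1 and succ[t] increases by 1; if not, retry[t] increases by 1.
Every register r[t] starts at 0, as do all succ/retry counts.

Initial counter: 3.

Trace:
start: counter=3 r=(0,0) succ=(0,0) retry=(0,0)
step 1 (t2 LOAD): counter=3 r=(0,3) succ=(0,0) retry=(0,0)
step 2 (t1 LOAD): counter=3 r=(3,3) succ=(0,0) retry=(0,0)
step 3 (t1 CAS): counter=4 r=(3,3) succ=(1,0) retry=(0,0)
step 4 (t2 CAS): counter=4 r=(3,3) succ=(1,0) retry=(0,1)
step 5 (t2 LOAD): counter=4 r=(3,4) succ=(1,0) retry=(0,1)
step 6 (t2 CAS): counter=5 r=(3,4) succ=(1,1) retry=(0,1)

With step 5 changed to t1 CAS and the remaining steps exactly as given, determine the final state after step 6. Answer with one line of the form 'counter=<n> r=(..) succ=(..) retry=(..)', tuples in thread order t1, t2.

counter=4 r=(3,3) succ=(1,0) retry=(1,2)

(re-executing from step 5 with the substitution; state before step 5: counter=4 r=(3,3) succ=(1,0) retry=(0,1))
step 5 (t1 CAS): counter=4 r=(3,3) succ=(1,0) retry=(1,1)
step 6 (t2 CAS): counter=4 r=(3,3) succ=(1,0) retry=(1,2)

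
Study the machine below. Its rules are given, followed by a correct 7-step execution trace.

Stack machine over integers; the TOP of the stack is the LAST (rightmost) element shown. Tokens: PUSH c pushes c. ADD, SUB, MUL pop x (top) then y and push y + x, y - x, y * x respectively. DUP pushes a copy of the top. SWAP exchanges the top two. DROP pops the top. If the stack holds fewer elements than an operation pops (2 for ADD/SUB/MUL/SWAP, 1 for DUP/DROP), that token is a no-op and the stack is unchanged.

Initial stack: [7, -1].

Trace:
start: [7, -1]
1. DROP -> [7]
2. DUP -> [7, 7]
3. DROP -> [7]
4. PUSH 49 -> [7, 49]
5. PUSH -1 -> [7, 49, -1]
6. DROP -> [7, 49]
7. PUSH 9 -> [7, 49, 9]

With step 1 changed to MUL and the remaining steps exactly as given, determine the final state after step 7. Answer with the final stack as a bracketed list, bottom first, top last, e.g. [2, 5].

[-7, 49, 9]

(re-executing from step 1 with the substitution; state before step 1: [7, -1])
1. MUL -> [-7]
2. DUP -> [-7, -7]
3. DROP -> [-7]
4. PUSH 49 -> [-7, 49]
5. PUSH -1 -> [-7, 49, -1]
6. DROP -> [-7, 49]
7. PUSH 9 -> [-7, 49, 9]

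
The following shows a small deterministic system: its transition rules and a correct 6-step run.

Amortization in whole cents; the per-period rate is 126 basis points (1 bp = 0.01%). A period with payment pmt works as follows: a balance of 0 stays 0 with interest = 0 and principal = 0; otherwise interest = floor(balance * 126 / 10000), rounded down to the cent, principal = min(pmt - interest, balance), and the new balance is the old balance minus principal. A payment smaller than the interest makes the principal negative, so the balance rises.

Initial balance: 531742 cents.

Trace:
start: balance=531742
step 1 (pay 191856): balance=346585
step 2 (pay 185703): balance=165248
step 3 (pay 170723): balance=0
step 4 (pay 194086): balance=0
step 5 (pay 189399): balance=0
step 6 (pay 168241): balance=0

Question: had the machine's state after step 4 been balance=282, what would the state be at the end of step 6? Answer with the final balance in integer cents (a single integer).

0

state after step 4 := balance=282
step 5 (pay 189399): balance=0
step 6 (pay 168241): balance=0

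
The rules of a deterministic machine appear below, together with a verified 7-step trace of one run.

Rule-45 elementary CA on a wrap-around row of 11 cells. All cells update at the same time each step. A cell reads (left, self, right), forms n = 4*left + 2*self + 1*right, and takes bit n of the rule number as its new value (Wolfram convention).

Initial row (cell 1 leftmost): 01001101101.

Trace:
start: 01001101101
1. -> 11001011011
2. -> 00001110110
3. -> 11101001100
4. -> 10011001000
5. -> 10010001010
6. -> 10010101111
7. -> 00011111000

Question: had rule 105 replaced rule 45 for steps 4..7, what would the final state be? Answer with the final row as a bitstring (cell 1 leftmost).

(re-executing steps 4..7 under rule 105; state before step 4: 11101001100)
4. -> 10110001100
5. -> 01110101100
6. -> 01011011101
7. -> 10111110110

10111110110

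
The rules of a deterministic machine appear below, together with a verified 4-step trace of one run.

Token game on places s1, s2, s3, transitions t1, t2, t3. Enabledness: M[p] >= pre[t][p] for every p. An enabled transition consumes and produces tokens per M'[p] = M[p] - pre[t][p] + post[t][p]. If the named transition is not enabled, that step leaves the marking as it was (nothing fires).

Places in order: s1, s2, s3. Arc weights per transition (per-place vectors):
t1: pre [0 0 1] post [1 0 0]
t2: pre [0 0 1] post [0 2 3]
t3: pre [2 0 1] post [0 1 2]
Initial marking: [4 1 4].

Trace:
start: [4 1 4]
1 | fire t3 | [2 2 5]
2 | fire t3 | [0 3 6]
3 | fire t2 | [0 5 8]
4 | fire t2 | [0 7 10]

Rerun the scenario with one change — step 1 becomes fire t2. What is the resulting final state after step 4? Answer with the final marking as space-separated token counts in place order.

(re-executing from step 1 with the substitution; state before step 1: [4 1 4])
1 | fire t2 | [4 3 6]
2 | fire t3 | [2 4 7]
3 | fire t2 | [2 6 9]
4 | fire t2 | [2 8 11]

2 8 11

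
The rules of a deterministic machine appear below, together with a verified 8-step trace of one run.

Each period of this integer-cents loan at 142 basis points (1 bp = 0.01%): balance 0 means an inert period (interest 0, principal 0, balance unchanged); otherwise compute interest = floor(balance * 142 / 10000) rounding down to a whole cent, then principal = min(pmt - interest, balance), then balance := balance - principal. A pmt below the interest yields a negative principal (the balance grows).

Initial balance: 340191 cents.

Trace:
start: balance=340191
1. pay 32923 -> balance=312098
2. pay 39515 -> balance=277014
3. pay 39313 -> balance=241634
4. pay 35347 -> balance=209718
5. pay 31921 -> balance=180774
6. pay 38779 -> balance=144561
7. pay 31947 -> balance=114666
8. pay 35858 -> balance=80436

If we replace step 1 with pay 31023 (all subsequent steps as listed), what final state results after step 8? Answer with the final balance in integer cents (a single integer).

82533

(re-executing from step 1 with the substitution; state before step 1: balance=340191)
1. pay 31023 -> balance=313998
2. pay 39515 -> balance=278941
3. pay 39313 -> balance=243588
4. pay 35347 -> balance=211699
5. pay 31921 -> balance=182784
6. pay 38779 -> balance=146600
7. pay 31947 -> balance=116734
8. pay 35858 -> balance=82533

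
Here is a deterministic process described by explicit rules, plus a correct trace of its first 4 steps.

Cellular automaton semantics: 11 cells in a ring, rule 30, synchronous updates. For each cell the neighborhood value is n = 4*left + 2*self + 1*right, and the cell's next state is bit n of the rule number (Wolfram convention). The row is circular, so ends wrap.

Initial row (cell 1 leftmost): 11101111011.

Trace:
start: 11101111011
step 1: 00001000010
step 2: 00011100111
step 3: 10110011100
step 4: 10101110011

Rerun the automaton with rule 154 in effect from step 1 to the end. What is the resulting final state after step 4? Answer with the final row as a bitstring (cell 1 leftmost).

(re-executing steps 1..4 under rule 154; state before step 1: 11101111011)
step 1: 11001110011
step 2: 10111101111
step 3: 00111001111
step 4: 11110111110

11110111110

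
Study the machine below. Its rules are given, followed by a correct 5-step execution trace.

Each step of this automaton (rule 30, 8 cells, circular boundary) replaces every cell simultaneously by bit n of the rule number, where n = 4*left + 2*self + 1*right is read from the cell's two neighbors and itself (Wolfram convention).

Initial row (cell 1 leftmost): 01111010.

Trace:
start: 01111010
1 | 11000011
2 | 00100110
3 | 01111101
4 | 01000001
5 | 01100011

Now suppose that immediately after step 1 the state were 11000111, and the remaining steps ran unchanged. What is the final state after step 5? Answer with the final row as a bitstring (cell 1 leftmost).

state after step 1 := 11000111
2 | 00101100
3 | 01101010
4 | 11001011
5 | 00111010

00111010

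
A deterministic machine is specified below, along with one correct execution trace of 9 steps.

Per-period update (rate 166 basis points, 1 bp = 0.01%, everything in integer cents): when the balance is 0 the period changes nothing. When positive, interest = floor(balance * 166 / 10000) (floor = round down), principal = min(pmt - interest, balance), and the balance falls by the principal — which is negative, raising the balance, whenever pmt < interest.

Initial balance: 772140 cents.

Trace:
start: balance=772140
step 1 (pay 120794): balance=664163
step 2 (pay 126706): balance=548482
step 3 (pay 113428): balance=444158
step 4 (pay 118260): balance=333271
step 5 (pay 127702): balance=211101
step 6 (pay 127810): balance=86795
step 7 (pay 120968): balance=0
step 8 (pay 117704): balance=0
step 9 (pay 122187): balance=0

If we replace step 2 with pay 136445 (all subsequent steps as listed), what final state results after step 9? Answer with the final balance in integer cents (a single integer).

(re-executing from step 2 with the substitution; state before step 2: balance=664163)
step 2 (pay 136445): balance=538743
step 3 (pay 113428): balance=434258
step 4 (pay 118260): balance=323206
step 5 (pay 127702): balance=200869
step 6 (pay 127810): balance=76393
step 7 (pay 120968): balance=0
step 8 (pay 117704): balance=0
step 9 (pay 122187): balance=0

0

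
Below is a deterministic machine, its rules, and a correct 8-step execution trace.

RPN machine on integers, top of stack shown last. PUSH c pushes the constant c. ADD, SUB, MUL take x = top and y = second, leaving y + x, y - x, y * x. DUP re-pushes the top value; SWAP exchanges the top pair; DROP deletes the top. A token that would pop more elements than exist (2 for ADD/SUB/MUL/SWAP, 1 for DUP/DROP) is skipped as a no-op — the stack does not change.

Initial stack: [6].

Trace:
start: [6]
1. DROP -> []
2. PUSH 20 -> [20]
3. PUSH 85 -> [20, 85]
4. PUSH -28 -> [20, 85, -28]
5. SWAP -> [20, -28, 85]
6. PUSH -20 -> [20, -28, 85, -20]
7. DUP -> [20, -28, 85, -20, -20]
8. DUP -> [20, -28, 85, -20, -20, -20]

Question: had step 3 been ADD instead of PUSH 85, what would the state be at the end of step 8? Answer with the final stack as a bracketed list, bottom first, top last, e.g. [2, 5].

(re-executing from step 3 with the substitution; state before step 3: [20])
3. ADD -> [20]
4. PUSH -28 -> [20, -28]
5. SWAP -> [-28, 20]
6. PUSH -20 -> [-28, 20, -20]
7. DUP -> [-28, 20, -20, -20]
8. DUP -> [-28, 20, -20, -20, -20]

[-28, 20, -20, -20, -20]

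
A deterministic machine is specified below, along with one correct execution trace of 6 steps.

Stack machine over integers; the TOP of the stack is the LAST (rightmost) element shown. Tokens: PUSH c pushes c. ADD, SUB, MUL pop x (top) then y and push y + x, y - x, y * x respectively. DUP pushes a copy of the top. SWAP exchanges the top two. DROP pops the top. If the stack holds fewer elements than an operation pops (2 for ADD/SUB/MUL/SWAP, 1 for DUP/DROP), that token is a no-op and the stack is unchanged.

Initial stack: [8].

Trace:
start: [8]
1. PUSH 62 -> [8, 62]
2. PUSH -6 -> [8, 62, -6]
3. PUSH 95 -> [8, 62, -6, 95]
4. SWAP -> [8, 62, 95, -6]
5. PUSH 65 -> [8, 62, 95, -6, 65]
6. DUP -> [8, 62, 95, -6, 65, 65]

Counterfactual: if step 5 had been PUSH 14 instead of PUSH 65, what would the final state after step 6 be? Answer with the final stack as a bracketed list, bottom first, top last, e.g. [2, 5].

[8, 62, 95, -6, 14, 14]

(re-executing from step 5 with the substitution; state before step 5: [8, 62, 95, -6])
5. PUSH 14 -> [8, 62, 95, -6, 14]
6. DUP -> [8, 62, 95, -6, 14, 14]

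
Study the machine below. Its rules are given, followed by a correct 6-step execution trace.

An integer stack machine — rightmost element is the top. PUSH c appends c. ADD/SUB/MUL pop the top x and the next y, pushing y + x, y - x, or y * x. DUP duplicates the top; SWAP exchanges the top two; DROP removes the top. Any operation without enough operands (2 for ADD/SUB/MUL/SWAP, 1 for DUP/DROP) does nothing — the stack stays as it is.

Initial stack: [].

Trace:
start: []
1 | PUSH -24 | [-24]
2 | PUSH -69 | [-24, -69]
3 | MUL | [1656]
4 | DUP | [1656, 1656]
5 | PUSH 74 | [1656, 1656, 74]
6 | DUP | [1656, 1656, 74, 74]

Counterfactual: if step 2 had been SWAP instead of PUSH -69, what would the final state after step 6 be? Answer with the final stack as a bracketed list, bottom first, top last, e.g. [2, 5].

(re-executing from step 2 with the substitution; state before step 2: [-24])
2 | SWAP | [-24]
3 | MUL | [-24]
4 | DUP | [-24, -24]
5 | PUSH 74 | [-24, -24, 74]
6 | DUP | [-24, -24, 74, 74]

[-24, -24, 74, 74]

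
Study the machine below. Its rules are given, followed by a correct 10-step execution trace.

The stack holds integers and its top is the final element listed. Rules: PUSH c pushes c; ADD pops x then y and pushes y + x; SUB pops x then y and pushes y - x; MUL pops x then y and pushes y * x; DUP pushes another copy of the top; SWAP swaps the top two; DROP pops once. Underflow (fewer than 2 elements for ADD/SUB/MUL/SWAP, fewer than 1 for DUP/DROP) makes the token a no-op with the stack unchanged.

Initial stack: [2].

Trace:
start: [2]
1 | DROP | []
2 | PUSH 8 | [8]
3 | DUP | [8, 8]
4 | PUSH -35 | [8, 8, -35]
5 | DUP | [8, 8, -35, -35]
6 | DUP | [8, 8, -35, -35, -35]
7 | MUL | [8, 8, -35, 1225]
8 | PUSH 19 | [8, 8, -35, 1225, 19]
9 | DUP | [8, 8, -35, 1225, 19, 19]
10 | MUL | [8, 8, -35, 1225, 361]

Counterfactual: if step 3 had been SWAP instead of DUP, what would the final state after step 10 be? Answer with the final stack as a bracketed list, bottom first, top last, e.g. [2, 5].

[8, -35, 1225, 361]

(re-executing from step 3 with the substitution; state before step 3: [8])
3 | SWAP | [8]
4 | PUSH -35 | [8, -35]
5 | DUP | [8, -35, -35]
6 | DUP | [8, -35, -35, -35]
7 | MUL | [8, -35, 1225]
8 | PUSH 19 | [8, -35, 1225, 19]
9 | DUP | [8, -35, 1225, 19, 19]
10 | MUL | [8, -35, 1225, 361]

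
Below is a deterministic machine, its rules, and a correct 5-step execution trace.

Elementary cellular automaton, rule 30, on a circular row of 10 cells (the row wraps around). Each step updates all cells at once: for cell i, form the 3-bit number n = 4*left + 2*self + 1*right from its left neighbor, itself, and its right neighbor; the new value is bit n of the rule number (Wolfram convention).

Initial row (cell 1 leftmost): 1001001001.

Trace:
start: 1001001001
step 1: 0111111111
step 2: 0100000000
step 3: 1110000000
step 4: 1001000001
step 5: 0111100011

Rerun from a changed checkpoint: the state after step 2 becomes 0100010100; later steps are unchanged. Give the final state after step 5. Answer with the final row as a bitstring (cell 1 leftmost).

1101111111

state after step 2 := 0100010100
step 3: 1110110110
step 4: 1000100100
step 5: 1101111111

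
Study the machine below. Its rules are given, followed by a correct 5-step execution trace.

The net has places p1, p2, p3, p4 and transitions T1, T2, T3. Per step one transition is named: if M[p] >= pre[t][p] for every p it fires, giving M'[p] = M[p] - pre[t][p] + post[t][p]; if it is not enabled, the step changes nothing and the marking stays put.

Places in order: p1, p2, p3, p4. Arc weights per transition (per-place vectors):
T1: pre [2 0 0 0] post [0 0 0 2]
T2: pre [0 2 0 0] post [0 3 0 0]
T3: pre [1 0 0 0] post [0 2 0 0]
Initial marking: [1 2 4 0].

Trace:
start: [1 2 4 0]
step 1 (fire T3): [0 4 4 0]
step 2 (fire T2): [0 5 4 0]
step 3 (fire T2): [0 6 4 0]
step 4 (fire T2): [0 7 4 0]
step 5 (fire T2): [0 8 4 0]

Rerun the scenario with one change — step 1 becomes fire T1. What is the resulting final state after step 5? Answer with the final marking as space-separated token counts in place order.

(re-executing from step 1 with the substitution; state before step 1: [1 2 4 0])
step 1 (fire T1): [1 2 4 0]
step 2 (fire T2): [1 3 4 0]
step 3 (fire T2): [1 4 4 0]
step 4 (fire T2): [1 5 4 0]
step 5 (fire T2): [1 6 4 0]

1 6 4 0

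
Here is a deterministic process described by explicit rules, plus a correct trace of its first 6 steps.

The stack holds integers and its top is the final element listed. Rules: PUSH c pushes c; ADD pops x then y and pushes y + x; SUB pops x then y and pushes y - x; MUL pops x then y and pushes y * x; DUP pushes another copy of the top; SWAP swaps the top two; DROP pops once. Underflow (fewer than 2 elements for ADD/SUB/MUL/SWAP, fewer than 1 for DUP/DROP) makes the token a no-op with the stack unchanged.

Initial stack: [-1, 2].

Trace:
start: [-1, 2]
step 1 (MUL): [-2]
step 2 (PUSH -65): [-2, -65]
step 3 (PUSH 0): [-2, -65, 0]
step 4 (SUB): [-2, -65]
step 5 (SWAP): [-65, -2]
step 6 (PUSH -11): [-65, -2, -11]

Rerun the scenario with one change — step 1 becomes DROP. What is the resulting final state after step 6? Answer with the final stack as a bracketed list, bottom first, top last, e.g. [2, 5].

[-65, -1, -11]

(re-executing from step 1 with the substitution; state before step 1: [-1, 2])
step 1 (DROP): [-1]
step 2 (PUSH -65): [-1, -65]
step 3 (PUSH 0): [-1, -65, 0]
step 4 (SUB): [-1, -65]
step 5 (SWAP): [-65, -1]
step 6 (PUSH -11): [-65, -1, -11]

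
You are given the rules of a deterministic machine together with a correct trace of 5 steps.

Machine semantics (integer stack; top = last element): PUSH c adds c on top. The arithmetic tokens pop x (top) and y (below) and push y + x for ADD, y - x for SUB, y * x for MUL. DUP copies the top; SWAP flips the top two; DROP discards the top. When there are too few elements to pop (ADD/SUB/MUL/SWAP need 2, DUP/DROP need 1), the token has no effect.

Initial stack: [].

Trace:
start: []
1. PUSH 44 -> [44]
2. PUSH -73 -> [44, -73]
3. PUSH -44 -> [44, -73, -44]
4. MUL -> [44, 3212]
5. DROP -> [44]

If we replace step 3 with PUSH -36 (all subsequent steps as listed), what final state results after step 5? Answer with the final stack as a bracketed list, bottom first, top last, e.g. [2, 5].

[44]

(re-executing from step 3 with the substitution; state before step 3: [44, -73])
3. PUSH -36 -> [44, -73, -36]
4. MUL -> [44, 2628]
5. DROP -> [44]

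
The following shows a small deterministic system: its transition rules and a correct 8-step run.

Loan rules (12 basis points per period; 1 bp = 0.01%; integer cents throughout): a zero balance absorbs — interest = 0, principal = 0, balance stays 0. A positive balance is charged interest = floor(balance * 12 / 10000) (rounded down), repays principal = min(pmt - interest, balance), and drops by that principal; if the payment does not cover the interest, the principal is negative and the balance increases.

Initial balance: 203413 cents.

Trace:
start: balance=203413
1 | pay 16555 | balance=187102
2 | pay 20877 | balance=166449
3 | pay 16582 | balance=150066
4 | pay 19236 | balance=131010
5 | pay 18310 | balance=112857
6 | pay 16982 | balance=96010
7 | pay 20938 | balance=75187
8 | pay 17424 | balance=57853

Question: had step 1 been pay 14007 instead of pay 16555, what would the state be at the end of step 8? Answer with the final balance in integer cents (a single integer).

60422

(re-executing from step 1 with the substitution; state before step 1: balance=203413)
1 | pay 14007 | balance=189650
2 | pay 20877 | balance=169000
3 | pay 16582 | balance=152620
4 | pay 19236 | balance=133567
5 | pay 18310 | balance=115417
6 | pay 16982 | balance=98573
7 | pay 20938 | balance=77753
8 | pay 17424 | balance=60422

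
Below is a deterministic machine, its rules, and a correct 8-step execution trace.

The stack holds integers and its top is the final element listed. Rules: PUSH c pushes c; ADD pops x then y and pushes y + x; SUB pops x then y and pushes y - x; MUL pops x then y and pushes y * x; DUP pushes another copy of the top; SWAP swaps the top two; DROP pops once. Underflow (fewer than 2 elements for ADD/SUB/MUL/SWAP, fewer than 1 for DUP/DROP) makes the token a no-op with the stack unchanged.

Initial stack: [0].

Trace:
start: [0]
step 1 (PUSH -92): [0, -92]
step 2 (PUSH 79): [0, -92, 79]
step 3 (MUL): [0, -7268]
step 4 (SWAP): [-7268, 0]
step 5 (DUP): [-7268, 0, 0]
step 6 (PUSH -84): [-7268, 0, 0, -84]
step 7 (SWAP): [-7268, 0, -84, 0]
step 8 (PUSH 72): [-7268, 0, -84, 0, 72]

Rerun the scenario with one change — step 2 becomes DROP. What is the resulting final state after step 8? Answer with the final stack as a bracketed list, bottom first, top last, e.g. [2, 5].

(re-executing from step 2 with the substitution; state before step 2: [0, -92])
step 2 (DROP): [0]
step 3 (MUL): [0]
step 4 (SWAP): [0]
step 5 (DUP): [0, 0]
step 6 (PUSH -84): [0, 0, -84]
step 7 (SWAP): [0, -84, 0]
step 8 (PUSH 72): [0, -84, 0, 72]

[0, -84, 0, 72]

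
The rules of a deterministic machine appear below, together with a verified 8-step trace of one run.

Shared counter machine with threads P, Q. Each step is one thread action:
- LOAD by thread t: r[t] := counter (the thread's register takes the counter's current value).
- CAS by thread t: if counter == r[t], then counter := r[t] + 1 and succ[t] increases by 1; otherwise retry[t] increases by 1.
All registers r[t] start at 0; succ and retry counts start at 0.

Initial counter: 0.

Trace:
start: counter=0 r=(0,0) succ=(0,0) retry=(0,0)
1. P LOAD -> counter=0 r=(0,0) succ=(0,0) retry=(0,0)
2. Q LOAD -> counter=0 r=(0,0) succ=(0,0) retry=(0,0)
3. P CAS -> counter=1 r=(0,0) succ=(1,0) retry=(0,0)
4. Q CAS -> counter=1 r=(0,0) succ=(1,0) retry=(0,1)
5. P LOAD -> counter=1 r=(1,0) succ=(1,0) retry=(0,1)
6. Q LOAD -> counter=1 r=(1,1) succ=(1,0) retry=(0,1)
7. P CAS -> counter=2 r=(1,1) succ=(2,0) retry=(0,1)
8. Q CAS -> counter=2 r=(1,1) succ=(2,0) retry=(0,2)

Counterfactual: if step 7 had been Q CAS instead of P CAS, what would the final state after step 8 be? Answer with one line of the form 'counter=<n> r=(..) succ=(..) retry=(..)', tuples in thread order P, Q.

counter=2 r=(1,1) succ=(1,1) retry=(0,2)

(re-executing from step 7 with the substitution; state before step 7: counter=1 r=(1,1) succ=(1,0) retry=(0,1))
7. Q CAS -> counter=2 r=(1,1) succ=(1,1) retry=(0,1)
8. Q CAS -> counter=2 r=(1,1) succ=(1,1) retry=(0,2)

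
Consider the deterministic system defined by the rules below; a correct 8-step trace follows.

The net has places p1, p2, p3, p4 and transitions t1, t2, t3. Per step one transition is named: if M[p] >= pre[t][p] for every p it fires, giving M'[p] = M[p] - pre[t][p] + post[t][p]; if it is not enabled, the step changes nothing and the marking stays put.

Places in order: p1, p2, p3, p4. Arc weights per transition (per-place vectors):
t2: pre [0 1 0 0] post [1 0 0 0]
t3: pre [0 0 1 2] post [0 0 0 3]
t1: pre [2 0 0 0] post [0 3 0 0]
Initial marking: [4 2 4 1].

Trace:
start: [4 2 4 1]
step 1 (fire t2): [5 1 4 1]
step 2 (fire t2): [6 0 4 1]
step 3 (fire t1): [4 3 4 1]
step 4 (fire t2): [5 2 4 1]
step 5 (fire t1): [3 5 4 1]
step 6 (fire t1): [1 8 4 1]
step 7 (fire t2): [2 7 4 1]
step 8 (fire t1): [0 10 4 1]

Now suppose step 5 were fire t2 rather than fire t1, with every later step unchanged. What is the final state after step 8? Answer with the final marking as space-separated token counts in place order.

3 6 4 1

(re-executing from step 5 with the substitution; state before step 5: [5 2 4 1])
step 5 (fire t2): [6 1 4 1]
step 6 (fire t1): [4 4 4 1]
step 7 (fire t2): [5 3 4 1]
step 8 (fire t1): [3 6 4 1]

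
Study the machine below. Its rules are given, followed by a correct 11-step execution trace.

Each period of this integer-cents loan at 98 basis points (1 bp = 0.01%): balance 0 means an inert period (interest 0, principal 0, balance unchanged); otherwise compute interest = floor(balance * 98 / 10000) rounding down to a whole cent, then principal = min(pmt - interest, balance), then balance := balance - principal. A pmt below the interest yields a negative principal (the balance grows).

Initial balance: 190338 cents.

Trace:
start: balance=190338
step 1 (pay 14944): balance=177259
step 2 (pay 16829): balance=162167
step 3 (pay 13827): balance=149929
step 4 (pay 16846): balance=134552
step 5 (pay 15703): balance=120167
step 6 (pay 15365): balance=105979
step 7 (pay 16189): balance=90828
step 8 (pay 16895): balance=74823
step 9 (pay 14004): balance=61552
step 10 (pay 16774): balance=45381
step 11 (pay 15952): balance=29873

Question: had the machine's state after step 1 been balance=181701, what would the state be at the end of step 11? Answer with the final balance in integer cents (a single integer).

state after step 1 := balance=181701
step 2 (pay 16829): balance=166652
step 3 (pay 13827): balance=154458
step 4 (pay 16846): balance=139125
step 5 (pay 15703): balance=124785
step 6 (pay 15365): balance=110642
step 7 (pay 16189): balance=95537
step 8 (pay 16895): balance=79578
step 9 (pay 14004): balance=66353
step 10 (pay 16774): balance=50229
step 11 (pay 15952): balance=34769

34769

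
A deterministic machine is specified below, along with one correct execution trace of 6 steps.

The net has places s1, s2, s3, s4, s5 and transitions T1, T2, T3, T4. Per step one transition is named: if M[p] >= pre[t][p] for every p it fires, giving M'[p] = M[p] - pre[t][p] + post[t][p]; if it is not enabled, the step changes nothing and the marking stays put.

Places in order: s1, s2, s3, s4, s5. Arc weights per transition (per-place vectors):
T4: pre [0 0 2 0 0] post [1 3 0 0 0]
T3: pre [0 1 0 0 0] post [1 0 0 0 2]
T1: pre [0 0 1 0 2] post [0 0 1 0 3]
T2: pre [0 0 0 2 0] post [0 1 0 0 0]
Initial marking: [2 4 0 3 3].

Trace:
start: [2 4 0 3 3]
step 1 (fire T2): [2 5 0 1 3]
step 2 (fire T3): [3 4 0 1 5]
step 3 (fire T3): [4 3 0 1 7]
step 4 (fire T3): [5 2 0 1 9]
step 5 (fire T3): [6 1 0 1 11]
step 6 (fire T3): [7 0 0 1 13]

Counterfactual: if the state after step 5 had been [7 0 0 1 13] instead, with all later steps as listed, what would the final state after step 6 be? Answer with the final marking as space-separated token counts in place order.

state after step 5 := [7 0 0 1 13]
step 6 (fire T3): [7 0 0 1 13]

7 0 0 1 13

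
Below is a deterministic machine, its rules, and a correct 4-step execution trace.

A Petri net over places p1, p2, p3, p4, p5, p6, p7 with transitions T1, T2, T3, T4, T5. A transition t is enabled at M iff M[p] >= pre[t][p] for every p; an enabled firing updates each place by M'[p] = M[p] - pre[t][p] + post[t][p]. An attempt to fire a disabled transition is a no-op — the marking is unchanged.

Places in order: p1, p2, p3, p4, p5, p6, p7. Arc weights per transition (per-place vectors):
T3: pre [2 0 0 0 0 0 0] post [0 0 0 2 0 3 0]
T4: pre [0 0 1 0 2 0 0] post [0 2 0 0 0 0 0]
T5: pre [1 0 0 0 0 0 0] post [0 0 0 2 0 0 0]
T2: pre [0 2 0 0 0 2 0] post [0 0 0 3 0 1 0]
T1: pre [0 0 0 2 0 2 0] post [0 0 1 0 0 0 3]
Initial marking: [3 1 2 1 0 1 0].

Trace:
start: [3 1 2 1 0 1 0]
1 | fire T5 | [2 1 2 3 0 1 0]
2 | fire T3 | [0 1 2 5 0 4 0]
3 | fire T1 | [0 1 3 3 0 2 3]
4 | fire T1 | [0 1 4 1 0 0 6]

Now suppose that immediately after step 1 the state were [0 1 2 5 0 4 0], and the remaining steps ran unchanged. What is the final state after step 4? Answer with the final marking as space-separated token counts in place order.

state after step 1 := [0 1 2 5 0 4 0]
2 | fire T3 | [0 1 2 5 0 4 0]
3 | fire T1 | [0 1 3 3 0 2 3]
4 | fire T1 | [0 1 4 1 0 0 6]

0 1 4 1 0 0 6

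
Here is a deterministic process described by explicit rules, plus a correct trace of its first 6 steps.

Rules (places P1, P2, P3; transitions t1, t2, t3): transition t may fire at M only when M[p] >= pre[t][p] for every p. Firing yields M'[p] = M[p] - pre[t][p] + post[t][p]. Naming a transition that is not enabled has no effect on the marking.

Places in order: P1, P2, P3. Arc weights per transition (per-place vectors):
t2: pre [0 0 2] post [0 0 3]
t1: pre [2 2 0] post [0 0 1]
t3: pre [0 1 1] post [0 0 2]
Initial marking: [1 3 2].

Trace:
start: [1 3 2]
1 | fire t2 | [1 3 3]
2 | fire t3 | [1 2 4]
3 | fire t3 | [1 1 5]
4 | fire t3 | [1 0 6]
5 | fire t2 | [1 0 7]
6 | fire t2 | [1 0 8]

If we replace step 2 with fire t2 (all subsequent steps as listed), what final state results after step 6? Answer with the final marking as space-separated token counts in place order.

1 1 8

(re-executing from step 2 with the substitution; state before step 2: [1 3 3])
2 | fire t2 | [1 3 4]
3 | fire t3 | [1 2 5]
4 | fire t3 | [1 1 6]
5 | fire t2 | [1 1 7]
6 | fire t2 | [1 1 8]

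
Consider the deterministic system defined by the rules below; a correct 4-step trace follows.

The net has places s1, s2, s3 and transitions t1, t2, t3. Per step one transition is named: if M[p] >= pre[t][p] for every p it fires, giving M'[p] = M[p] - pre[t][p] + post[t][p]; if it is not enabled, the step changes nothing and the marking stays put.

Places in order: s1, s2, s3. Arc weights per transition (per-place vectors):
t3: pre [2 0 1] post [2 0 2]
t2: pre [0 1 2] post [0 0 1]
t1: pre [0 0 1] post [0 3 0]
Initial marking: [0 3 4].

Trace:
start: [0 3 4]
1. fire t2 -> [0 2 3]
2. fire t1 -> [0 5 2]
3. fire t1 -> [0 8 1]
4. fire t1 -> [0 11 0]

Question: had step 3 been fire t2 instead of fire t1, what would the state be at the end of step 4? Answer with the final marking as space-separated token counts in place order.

0 7 0

(re-executing from step 3 with the substitution; state before step 3: [0 5 2])
3. fire t2 -> [0 4 1]
4. fire t1 -> [0 7 0]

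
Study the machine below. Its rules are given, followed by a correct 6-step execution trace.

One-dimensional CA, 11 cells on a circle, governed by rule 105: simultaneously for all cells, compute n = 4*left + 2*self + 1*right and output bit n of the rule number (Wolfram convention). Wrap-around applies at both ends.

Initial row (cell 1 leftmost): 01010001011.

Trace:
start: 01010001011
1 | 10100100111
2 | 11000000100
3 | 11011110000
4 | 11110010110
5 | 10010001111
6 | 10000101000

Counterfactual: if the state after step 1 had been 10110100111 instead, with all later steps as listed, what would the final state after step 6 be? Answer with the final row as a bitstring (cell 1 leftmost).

state after step 1 := 10110100111
2 | 11111000100
3 | 10001010000
4 | 00100100110
5 | 10000000110
6 | 00111110111

00111110111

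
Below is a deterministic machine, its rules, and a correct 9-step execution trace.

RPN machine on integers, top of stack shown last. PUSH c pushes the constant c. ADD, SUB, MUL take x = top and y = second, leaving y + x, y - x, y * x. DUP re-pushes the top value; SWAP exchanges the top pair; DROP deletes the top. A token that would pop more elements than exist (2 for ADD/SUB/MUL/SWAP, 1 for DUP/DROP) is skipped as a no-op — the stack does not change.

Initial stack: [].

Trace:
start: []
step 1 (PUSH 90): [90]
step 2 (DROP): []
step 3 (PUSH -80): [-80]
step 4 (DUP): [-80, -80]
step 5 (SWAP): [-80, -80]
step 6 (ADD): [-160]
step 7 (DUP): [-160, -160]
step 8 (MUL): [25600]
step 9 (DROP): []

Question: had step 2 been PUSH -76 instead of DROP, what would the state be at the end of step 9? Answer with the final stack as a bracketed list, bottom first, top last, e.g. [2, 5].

[90, -76]

(re-executing from step 2 with the substitution; state before step 2: [90])
step 2 (PUSH -76): [90, -76]
step 3 (PUSH -80): [90, -76, -80]
step 4 (DUP): [90, -76, -80, -80]
step 5 (SWAP): [90, -76, -80, -80]
step 6 (ADD): [90, -76, -160]
step 7 (DUP): [90, -76, -160, -160]
step 8 (MUL): [90, -76, 25600]
step 9 (DROP): [90, -76]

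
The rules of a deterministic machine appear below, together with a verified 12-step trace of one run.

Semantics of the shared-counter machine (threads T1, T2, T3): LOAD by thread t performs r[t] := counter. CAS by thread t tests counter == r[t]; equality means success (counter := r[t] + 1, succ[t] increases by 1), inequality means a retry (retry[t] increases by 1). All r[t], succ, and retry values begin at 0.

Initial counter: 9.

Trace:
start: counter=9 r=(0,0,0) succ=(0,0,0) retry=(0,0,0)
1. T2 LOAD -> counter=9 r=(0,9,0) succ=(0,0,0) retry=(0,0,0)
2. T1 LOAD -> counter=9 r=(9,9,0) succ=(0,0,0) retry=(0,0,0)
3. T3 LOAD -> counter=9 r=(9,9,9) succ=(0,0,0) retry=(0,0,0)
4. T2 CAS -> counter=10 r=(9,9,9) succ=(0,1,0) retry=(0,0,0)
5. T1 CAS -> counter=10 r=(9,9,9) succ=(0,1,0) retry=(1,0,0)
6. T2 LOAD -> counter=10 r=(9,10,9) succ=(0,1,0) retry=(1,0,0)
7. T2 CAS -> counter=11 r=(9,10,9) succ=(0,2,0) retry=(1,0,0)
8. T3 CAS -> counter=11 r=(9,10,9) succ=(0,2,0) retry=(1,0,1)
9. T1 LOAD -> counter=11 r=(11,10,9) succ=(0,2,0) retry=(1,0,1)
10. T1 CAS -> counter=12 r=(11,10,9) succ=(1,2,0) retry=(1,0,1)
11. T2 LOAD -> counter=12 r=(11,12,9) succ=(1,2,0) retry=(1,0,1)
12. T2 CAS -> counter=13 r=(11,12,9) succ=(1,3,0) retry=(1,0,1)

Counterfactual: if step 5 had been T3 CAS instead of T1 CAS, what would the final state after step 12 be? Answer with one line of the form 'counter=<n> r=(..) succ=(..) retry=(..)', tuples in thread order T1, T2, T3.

counter=13 r=(11,12,9) succ=(1,3,0) retry=(0,0,2)

(re-executing from step 5 with the substitution; state before step 5: counter=10 r=(9,9,9) succ=(0,1,0) retry=(0,0,0))
5. T3 CAS -> counter=10 r=(9,9,9) succ=(0,1,0) retry=(0,0,1)
6. T2 LOAD -> counter=10 r=(9,10,9) succ=(0,1,0) retry=(0,0,1)
7. T2 CAS -> counter=11 r=(9,10,9) succ=(0,2,0) retry=(0,0,1)
8. T3 CAS -> counter=11 r=(9,10,9) succ=(0,2,0) retry=(0,0,2)
9. T1 LOAD -> counter=11 r=(11,10,9) succ=(0,2,0) retry=(0,0,2)
10. T1 CAS -> counter=12 r=(11,10,9) succ=(1,2,0) retry=(0,0,2)
11. T2 LOAD -> counter=12 r=(11,12,9) succ=(1,2,0) retry=(0,0,2)
12. T2 CAS -> counter=13 r=(11,12,9) succ=(1,3,0) retry=(0,0,2)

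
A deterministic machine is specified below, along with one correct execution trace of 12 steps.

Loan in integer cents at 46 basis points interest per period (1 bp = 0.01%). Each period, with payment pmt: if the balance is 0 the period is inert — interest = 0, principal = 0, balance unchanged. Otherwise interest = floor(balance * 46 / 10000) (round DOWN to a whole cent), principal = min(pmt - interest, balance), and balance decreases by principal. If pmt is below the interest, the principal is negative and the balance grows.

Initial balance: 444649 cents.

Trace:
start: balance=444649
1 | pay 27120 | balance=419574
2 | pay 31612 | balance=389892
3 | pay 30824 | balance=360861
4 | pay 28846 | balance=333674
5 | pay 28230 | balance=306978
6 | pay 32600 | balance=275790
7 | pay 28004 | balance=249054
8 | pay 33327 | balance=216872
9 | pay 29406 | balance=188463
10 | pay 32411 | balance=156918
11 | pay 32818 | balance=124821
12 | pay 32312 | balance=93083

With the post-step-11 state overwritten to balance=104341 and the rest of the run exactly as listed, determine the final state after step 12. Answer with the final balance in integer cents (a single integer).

72508

state after step 11 := balance=104341
12 | pay 32312 | balance=72508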